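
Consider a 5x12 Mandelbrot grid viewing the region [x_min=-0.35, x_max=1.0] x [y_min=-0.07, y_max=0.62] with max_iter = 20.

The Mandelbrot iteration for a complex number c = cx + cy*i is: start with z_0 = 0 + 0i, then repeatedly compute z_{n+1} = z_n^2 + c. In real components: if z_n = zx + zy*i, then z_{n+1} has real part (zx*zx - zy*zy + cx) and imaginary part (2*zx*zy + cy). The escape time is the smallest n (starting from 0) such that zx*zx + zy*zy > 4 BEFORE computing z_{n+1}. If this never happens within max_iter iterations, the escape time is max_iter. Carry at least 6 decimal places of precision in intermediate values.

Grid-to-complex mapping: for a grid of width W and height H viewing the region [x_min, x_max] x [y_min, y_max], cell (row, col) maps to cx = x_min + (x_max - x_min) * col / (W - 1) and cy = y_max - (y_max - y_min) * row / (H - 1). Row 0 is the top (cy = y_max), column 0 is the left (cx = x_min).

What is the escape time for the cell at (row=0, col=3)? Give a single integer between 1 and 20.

z_0 = 0 + 0i, c = 0.6625 + 0.6200i
Iter 1: z = 0.6625 + 0.6200i, |z|^2 = 0.8233
Iter 2: z = 0.7170 + 1.4415i, |z|^2 = 2.5920
Iter 3: z = -0.9013 + 2.6871i, |z|^2 = 8.0330
Escaped at iteration 3

Answer: 3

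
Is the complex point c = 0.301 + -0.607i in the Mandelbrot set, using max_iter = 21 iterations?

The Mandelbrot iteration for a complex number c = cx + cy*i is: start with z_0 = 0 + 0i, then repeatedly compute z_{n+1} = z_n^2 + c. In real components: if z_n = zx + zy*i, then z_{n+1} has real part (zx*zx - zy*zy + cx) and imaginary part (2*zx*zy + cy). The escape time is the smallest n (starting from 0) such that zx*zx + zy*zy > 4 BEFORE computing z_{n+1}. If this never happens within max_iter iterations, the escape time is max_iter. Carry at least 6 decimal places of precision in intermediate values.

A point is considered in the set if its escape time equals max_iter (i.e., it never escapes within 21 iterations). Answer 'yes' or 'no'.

z_0 = 0 + 0i, c = 0.3010 + -0.6070i
Iter 1: z = 0.3010 + -0.6070i, |z|^2 = 0.4590
Iter 2: z = 0.0232 + -0.9724i, |z|^2 = 0.9461
Iter 3: z = -0.6441 + -0.6520i, |z|^2 = 0.8399
Iter 4: z = 0.2907 + 0.2329i, |z|^2 = 0.1387
Iter 5: z = 0.3313 + -0.4716i, |z|^2 = 0.3322
Iter 6: z = 0.1883 + -0.9195i, |z|^2 = 0.8808
Iter 7: z = -0.5089 + -0.9533i, |z|^2 = 1.1677
Iter 8: z = -0.3487 + 0.3633i, |z|^2 = 0.2536
Iter 9: z = 0.2906 + -0.8604i, |z|^2 = 0.8247
Iter 10: z = -0.3548 + -1.1071i, |z|^2 = 1.3515
Iter 11: z = -0.7987 + 0.1786i, |z|^2 = 0.6699
Iter 12: z = 0.9071 + -0.8923i, |z|^2 = 1.6189
Iter 13: z = 0.3277 + -2.2257i, |z|^2 = 5.0612
Escaped at iteration 13

Answer: no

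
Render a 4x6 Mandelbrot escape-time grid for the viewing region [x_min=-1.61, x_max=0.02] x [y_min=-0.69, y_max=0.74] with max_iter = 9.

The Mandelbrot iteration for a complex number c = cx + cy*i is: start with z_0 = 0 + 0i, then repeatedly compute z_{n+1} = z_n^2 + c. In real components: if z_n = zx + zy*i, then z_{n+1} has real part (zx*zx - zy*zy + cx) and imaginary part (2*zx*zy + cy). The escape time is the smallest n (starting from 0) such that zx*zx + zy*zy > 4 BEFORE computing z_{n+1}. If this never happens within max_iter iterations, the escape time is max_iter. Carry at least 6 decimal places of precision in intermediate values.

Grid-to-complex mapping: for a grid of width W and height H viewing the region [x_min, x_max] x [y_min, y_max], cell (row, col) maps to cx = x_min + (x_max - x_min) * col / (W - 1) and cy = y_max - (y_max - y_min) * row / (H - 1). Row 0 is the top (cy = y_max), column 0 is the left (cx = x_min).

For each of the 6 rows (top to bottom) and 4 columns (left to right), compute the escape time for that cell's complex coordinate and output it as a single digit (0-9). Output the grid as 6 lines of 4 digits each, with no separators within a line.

(row=0, col=0): c = -1.6100 + 0.7400i → escape time 3
(row=0, col=1): c = -1.0667 + 0.7400i → escape time 3
(row=0, col=2): c = -0.5233 + 0.7400i → escape time 6
(row=0, col=3): c = 0.0200 + 0.7400i → escape time 9
(row=1, col=0): c = -1.6100 + 0.4540i → escape time 3
(row=1, col=1): c = -1.0667 + 0.4540i → escape time 5
(row=1, col=2): c = -0.5233 + 0.4540i → escape time 9
(row=1, col=3): c = 0.0200 + 0.4540i → escape time 9
(row=2, col=0): c = -1.6100 + 0.1680i → escape time 5
(row=2, col=1): c = -1.0667 + 0.1680i → escape time 9
(row=2, col=2): c = -0.5233 + 0.1680i → escape time 9
(row=2, col=3): c = 0.0200 + 0.1680i → escape time 9
(row=3, col=0): c = -1.6100 + -0.1180i → escape time 6
(row=3, col=1): c = -1.0667 + -0.1180i → escape time 9
(row=3, col=2): c = -0.5233 + -0.1180i → escape time 9
(row=3, col=3): c = 0.0200 + -0.1180i → escape time 9
(row=4, col=0): c = -1.6100 + -0.4040i → escape time 3
(row=4, col=1): c = -1.0667 + -0.4040i → escape time 7
(row=4, col=2): c = -0.5233 + -0.4040i → escape time 9
(row=4, col=3): c = 0.0200 + -0.4040i → escape time 9
(row=5, col=0): c = -1.6100 + -0.6900i → escape time 3
(row=5, col=1): c = -1.0667 + -0.6900i → escape time 3
(row=5, col=2): c = -0.5233 + -0.6900i → escape time 9
(row=5, col=3): c = 0.0200 + -0.6900i → escape time 9

Answer: 3369
3599
5999
6999
3799
3399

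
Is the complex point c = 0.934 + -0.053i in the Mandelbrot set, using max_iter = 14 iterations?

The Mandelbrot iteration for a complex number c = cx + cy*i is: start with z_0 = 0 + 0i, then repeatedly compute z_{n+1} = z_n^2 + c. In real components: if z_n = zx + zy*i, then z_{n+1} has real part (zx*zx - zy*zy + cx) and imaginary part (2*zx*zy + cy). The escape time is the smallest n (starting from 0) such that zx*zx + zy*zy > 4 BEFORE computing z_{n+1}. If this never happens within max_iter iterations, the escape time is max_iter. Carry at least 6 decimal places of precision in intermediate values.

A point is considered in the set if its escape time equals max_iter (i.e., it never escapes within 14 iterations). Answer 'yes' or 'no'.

z_0 = 0 + 0i, c = 0.9340 + -0.0530i
Iter 1: z = 0.9340 + -0.0530i, |z|^2 = 0.8752
Iter 2: z = 1.8035 + -0.1520i, |z|^2 = 3.2759
Iter 3: z = 4.1637 + -0.6013i, |z|^2 = 17.6978
Escaped at iteration 3

Answer: no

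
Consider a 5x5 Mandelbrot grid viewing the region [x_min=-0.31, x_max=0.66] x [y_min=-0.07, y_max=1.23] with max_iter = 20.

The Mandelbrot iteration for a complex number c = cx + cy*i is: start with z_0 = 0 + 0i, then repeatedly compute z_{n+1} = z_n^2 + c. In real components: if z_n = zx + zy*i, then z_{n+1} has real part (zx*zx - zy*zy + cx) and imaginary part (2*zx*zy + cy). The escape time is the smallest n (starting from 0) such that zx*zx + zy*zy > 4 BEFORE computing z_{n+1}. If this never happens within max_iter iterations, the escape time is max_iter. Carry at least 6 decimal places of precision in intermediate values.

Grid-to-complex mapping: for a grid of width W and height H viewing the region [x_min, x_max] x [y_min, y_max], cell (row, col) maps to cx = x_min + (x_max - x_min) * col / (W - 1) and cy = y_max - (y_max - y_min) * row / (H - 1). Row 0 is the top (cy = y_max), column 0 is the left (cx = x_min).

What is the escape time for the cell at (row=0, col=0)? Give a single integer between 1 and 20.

Answer: 3

Derivation:
z_0 = 0 + 0i, c = -0.3100 + 1.2300i
Iter 1: z = -0.3100 + 1.2300i, |z|^2 = 1.6090
Iter 2: z = -1.7268 + 0.4674i, |z|^2 = 3.2003
Iter 3: z = 2.4534 + -0.3842i, |z|^2 = 6.1667
Escaped at iteration 3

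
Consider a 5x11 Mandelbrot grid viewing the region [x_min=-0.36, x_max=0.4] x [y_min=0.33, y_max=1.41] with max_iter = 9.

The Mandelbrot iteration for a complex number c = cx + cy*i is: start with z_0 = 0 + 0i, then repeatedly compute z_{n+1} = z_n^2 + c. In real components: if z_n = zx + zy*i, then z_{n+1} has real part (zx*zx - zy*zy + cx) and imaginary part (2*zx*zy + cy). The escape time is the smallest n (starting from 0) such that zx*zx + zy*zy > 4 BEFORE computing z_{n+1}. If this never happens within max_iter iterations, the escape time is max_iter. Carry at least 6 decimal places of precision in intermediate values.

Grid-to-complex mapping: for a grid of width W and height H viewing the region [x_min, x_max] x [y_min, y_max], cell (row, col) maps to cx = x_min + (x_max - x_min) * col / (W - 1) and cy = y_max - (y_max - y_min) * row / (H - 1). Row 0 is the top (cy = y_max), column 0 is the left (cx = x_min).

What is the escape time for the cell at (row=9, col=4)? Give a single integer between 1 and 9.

z_0 = 0 + 0i, c = 0.4000 + 0.4380i
Iter 1: z = 0.4000 + 0.4380i, |z|^2 = 0.3518
Iter 2: z = 0.3682 + 0.7884i, |z|^2 = 0.7571
Iter 3: z = -0.0860 + 1.0185i, |z|^2 = 1.0448
Iter 4: z = -0.6300 + 0.2627i, |z|^2 = 0.4659
Iter 5: z = 0.7278 + 0.1070i, |z|^2 = 0.5412
Iter 6: z = 0.9183 + 0.5937i, |z|^2 = 1.1957
Iter 7: z = 0.8907 + 1.5284i, |z|^2 = 3.1293
Iter 8: z = -1.1425 + 3.1607i, |z|^2 = 11.2954
Escaped at iteration 8

Answer: 8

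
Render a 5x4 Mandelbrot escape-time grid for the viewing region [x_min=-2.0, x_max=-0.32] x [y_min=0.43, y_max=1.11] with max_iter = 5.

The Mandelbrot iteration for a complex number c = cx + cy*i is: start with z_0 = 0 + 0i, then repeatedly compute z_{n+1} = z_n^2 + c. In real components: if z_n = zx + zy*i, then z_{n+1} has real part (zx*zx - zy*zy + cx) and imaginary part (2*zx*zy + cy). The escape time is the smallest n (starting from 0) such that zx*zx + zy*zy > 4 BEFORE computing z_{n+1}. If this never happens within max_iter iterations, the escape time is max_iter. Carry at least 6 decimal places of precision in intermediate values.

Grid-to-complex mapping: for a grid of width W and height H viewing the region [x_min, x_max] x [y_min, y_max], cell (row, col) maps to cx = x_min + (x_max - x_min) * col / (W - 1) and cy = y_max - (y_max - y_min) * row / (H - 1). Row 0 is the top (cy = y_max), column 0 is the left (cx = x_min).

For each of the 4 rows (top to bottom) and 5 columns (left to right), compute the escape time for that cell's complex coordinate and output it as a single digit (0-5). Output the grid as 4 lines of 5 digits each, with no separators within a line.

(row=0, col=0): c = -2.0000 + 1.1100i → escape time 1
(row=0, col=1): c = -1.5800 + 1.1100i → escape time 2
(row=0, col=2): c = -1.1600 + 1.1100i → escape time 3
(row=0, col=3): c = -0.7400 + 1.1100i → escape time 3
(row=0, col=4): c = -0.3200 + 1.1100i → escape time 4
(row=1, col=0): c = -2.0000 + 0.8833i → escape time 1
(row=1, col=1): c = -1.5800 + 0.8833i → escape time 3
(row=1, col=2): c = -1.1600 + 0.8833i → escape time 3
(row=1, col=3): c = -0.7400 + 0.8833i → escape time 4
(row=1, col=4): c = -0.3200 + 0.8833i → escape time 5
(row=2, col=0): c = -2.0000 + 0.6567i → escape time 1
(row=2, col=1): c = -1.5800 + 0.6567i → escape time 3
(row=2, col=2): c = -1.1600 + 0.6567i → escape time 3
(row=2, col=3): c = -0.7400 + 0.6567i → escape time 5
(row=2, col=4): c = -0.3200 + 0.6567i → escape time 5
(row=3, col=0): c = -2.0000 + 0.4300i → escape time 1
(row=3, col=1): c = -1.5800 + 0.4300i → escape time 3
(row=3, col=2): c = -1.1600 + 0.4300i → escape time 5
(row=3, col=3): c = -0.7400 + 0.4300i → escape time 5
(row=3, col=4): c = -0.3200 + 0.4300i → escape time 5

Answer: 12334
13345
13355
13555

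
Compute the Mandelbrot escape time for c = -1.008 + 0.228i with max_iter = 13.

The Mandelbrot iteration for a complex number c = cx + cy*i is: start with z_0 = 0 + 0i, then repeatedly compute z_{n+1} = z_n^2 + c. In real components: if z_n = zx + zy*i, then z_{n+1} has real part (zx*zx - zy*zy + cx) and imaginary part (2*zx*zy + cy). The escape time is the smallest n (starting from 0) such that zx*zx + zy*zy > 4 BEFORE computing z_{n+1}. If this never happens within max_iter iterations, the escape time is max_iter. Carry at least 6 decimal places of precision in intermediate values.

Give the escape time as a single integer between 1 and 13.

z_0 = 0 + 0i, c = -1.0080 + 0.2280i
Iter 1: z = -1.0080 + 0.2280i, |z|^2 = 1.0680
Iter 2: z = -0.0439 + -0.2316i, |z|^2 = 0.0556
Iter 3: z = -1.0597 + 0.2483i, |z|^2 = 1.1847
Iter 4: z = 0.0534 + -0.2984i, |z|^2 = 0.0919
Iter 5: z = -1.0942 + 0.1962i, |z|^2 = 1.2357
Iter 6: z = 0.1507 + -0.2013i, |z|^2 = 0.0632
Iter 7: z = -1.0258 + 0.1673i, |z|^2 = 1.0802
Iter 8: z = 0.0162 + -0.1153i, |z|^2 = 0.0136
Iter 9: z = -1.0210 + 0.2243i, |z|^2 = 1.0928
Iter 10: z = -0.0158 + -0.2299i, |z|^2 = 0.0531
Iter 11: z = -1.0606 + 0.2353i, |z|^2 = 1.1803
Iter 12: z = 0.0616 + -0.2711i, |z|^2 = 0.0773

Answer: 13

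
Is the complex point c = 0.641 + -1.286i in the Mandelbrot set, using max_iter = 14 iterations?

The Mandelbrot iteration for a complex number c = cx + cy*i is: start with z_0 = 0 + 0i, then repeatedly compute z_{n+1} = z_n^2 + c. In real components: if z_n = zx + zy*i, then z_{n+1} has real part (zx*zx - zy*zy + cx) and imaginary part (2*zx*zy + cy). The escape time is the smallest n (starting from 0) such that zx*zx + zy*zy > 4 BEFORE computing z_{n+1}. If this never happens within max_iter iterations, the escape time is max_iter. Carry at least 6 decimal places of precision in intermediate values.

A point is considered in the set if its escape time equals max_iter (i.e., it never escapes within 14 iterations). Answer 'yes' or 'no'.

Answer: no

Derivation:
z_0 = 0 + 0i, c = 0.6410 + -1.2860i
Iter 1: z = 0.6410 + -1.2860i, |z|^2 = 2.0647
Iter 2: z = -0.6019 + -2.9347i, |z|^2 = 8.9745
Escaped at iteration 2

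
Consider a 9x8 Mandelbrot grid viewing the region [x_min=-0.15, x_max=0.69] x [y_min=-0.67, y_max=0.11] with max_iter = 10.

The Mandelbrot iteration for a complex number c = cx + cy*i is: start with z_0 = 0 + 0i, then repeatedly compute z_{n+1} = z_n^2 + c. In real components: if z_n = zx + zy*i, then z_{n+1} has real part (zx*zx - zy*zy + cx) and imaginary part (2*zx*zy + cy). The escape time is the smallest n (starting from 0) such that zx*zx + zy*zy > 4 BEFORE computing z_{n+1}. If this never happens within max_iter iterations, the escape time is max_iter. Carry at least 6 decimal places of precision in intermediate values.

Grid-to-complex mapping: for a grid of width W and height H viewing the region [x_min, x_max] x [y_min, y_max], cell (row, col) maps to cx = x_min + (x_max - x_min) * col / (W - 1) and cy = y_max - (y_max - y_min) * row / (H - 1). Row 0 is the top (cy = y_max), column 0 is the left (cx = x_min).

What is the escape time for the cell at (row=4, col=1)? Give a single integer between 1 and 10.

Answer: 10

Derivation:
z_0 = 0 + 0i, c = -0.0450 + -0.3357i
Iter 1: z = -0.0450 + -0.3357i, |z|^2 = 0.1147
Iter 2: z = -0.1557 + -0.3055i, |z|^2 = 0.1176
Iter 3: z = -0.1141 + -0.2406i, |z|^2 = 0.0709
Iter 4: z = -0.0899 + -0.2808i, |z|^2 = 0.0869
Iter 5: z = -0.1158 + -0.2852i, |z|^2 = 0.0948
Iter 6: z = -0.1130 + -0.2697i, |z|^2 = 0.0855
Iter 7: z = -0.1050 + -0.2748i, |z|^2 = 0.0865
Iter 8: z = -0.1095 + -0.2780i, |z|^2 = 0.0893
Iter 9: z = -0.1103 + -0.2748i, |z|^2 = 0.0877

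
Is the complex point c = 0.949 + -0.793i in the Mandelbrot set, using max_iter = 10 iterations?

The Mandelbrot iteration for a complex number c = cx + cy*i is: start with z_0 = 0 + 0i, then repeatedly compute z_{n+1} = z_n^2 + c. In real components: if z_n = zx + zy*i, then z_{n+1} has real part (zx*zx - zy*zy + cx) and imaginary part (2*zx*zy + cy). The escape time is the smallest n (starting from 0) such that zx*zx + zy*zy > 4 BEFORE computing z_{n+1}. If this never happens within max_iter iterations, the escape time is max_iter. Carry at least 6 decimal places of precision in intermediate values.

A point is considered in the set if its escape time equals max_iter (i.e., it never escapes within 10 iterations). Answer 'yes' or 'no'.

Answer: no

Derivation:
z_0 = 0 + 0i, c = 0.9490 + -0.7930i
Iter 1: z = 0.9490 + -0.7930i, |z|^2 = 1.5294
Iter 2: z = 1.2208 + -2.2981i, |z|^2 = 6.7716
Escaped at iteration 2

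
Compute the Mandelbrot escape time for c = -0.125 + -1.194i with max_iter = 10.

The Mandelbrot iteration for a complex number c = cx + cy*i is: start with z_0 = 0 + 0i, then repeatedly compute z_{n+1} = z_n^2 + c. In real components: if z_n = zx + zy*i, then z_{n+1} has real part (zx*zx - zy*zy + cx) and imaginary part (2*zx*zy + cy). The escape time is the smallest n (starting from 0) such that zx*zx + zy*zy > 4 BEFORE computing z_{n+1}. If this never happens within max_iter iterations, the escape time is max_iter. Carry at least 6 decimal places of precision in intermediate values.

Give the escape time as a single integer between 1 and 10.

Answer: 3

Derivation:
z_0 = 0 + 0i, c = -0.1250 + -1.1940i
Iter 1: z = -0.1250 + -1.1940i, |z|^2 = 1.4413
Iter 2: z = -1.5350 + -0.8955i, |z|^2 = 3.1582
Iter 3: z = 1.4293 + 1.5552i, |z|^2 = 4.4617
Escaped at iteration 3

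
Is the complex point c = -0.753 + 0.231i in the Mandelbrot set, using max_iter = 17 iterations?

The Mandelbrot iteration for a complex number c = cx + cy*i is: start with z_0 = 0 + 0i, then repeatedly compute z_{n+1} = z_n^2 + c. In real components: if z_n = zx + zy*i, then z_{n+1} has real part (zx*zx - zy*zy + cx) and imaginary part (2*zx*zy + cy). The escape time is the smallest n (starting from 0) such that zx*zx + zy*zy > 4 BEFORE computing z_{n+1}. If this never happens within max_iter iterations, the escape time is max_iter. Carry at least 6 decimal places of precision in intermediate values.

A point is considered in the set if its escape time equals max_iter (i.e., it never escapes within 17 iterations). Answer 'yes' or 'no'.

z_0 = 0 + 0i, c = -0.7530 + 0.2310i
Iter 1: z = -0.7530 + 0.2310i, |z|^2 = 0.6204
Iter 2: z = -0.2394 + -0.1169i, |z|^2 = 0.0710
Iter 3: z = -0.7094 + 0.2870i, |z|^2 = 0.5856
Iter 4: z = -0.3321 + -0.1761i, |z|^2 = 0.1413
Iter 5: z = -0.6737 + 0.3480i, |z|^2 = 0.5750
Iter 6: z = -0.4202 + -0.2379i, |z|^2 = 0.2332
Iter 7: z = -0.6330 + 0.4309i, |z|^2 = 0.5864
Iter 8: z = -0.5380 + -0.3146i, |z|^2 = 0.3884
Iter 9: z = -0.5625 + 0.5695i, |z|^2 = 0.6407
Iter 10: z = -0.7609 + -0.4096i, |z|^2 = 0.7467
Iter 11: z = -0.3419 + 0.8544i, |z|^2 = 0.8468
Iter 12: z = -1.3661 + -0.3532i, |z|^2 = 1.9909
Iter 13: z = 0.9884 + 1.1959i, |z|^2 = 2.4072
Iter 14: z = -1.2062 + 2.5951i, |z|^2 = 8.1897
Escaped at iteration 14

Answer: no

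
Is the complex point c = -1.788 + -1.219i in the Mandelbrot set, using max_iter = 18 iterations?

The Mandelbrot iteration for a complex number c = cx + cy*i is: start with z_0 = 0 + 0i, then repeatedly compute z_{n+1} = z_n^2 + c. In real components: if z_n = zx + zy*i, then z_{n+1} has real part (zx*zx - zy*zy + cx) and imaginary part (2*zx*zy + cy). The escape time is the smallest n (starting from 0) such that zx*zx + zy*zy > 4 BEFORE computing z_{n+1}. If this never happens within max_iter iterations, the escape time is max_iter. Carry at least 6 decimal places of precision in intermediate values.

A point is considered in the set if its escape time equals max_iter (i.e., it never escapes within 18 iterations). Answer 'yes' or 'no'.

Answer: no

Derivation:
z_0 = 0 + 0i, c = -1.7880 + -1.2190i
Iter 1: z = -1.7880 + -1.2190i, |z|^2 = 4.6829
Escaped at iteration 1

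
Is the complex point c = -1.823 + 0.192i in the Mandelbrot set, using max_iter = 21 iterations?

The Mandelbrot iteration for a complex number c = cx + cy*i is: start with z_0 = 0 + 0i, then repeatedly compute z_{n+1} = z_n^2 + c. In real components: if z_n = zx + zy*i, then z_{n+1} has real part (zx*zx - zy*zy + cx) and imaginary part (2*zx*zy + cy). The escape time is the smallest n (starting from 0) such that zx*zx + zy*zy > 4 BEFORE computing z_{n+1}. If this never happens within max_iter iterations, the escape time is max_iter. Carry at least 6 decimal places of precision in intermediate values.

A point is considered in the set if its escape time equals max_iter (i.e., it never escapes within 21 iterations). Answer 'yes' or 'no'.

z_0 = 0 + 0i, c = -1.8230 + 0.1920i
Iter 1: z = -1.8230 + 0.1920i, |z|^2 = 3.3602
Iter 2: z = 1.4635 + -0.5080i, |z|^2 = 2.3998
Iter 3: z = 0.0606 + -1.2950i, |z|^2 = 1.6806
Iter 4: z = -3.4963 + 0.0350i, |z|^2 = 12.2252
Escaped at iteration 4

Answer: no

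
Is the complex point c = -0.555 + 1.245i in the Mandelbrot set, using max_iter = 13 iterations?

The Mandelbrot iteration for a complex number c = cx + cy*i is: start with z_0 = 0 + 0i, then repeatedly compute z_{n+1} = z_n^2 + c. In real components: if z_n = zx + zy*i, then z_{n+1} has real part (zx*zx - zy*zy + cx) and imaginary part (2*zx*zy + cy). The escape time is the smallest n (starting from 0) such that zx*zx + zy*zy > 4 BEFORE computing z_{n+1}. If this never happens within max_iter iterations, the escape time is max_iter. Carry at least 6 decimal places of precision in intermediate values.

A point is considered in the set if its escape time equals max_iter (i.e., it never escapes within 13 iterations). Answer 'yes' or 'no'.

Answer: no

Derivation:
z_0 = 0 + 0i, c = -0.5550 + 1.2450i
Iter 1: z = -0.5550 + 1.2450i, |z|^2 = 1.8581
Iter 2: z = -1.7970 + -0.1370i, |z|^2 = 3.2480
Iter 3: z = 2.6555 + 1.7372i, |z|^2 = 10.0693
Escaped at iteration 3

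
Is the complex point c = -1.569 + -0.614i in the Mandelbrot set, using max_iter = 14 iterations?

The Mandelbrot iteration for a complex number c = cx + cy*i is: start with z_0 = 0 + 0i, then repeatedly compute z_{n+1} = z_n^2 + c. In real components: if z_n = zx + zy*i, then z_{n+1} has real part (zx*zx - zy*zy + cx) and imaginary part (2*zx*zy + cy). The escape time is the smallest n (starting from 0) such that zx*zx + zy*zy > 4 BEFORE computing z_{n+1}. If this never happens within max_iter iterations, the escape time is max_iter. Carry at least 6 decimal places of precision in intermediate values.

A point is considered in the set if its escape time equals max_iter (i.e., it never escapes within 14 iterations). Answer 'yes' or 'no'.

z_0 = 0 + 0i, c = -1.5690 + -0.6140i
Iter 1: z = -1.5690 + -0.6140i, |z|^2 = 2.8388
Iter 2: z = 0.5158 + 1.3127i, |z|^2 = 1.9893
Iter 3: z = -3.0263 + 0.7401i, |z|^2 = 9.7060
Escaped at iteration 3

Answer: no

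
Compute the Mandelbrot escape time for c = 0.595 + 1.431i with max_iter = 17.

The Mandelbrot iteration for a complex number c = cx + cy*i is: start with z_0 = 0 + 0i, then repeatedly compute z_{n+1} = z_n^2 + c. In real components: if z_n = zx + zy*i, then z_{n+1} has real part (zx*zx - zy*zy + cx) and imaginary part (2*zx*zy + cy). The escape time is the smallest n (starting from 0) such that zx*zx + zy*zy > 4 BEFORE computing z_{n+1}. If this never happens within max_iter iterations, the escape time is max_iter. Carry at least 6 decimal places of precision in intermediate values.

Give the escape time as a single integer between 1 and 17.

Answer: 2

Derivation:
z_0 = 0 + 0i, c = 0.5950 + 1.4310i
Iter 1: z = 0.5950 + 1.4310i, |z|^2 = 2.4018
Iter 2: z = -1.0987 + 3.1339i, |z|^2 = 11.0285
Escaped at iteration 2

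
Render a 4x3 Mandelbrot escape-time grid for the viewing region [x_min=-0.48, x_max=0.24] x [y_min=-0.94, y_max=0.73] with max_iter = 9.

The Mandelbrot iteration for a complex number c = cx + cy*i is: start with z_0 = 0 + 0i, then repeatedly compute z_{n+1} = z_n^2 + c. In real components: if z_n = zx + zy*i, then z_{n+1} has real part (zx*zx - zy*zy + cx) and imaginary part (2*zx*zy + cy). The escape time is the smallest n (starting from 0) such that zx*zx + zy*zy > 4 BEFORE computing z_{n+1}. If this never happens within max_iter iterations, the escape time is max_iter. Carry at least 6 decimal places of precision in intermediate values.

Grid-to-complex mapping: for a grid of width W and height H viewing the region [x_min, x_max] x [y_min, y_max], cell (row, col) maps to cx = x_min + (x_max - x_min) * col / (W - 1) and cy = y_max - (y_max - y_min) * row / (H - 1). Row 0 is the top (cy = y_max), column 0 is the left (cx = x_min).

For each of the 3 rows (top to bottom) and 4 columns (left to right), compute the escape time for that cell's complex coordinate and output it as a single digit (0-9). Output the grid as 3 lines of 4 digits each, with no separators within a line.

Answer: 7996
9999
4774

Derivation:
(row=0, col=0): c = -0.4800 + 0.7300i → escape time 7
(row=0, col=1): c = -0.2400 + 0.7300i → escape time 9
(row=0, col=2): c = 0.0000 + 0.7300i → escape time 9
(row=0, col=3): c = 0.2400 + 0.7300i → escape time 6
(row=1, col=0): c = -0.4800 + -0.1050i → escape time 9
(row=1, col=1): c = -0.2400 + -0.1050i → escape time 9
(row=1, col=2): c = 0.0000 + -0.1050i → escape time 9
(row=1, col=3): c = 0.2400 + -0.1050i → escape time 9
(row=2, col=0): c = -0.4800 + -0.9400i → escape time 4
(row=2, col=1): c = -0.2400 + -0.9400i → escape time 7
(row=2, col=2): c = 0.0000 + -0.9400i → escape time 7
(row=2, col=3): c = 0.2400 + -0.9400i → escape time 4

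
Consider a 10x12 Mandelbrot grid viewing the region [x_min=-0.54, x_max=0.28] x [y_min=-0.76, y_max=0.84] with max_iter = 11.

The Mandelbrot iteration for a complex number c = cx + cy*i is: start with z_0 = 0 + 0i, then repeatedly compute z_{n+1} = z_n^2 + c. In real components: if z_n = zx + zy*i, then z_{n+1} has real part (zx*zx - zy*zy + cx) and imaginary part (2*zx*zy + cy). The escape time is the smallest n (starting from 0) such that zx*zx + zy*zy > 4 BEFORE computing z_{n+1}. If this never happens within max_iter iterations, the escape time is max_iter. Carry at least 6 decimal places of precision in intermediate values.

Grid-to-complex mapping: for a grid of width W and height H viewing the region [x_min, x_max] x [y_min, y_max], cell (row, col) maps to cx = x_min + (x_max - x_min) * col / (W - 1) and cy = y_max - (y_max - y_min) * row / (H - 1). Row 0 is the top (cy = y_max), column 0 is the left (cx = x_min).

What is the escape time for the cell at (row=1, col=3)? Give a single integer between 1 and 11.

z_0 = 0 + 0i, c = -0.2667 + 0.6945i
Iter 1: z = -0.2667 + 0.6945i, |z|^2 = 0.5535
Iter 2: z = -0.6779 + 0.3241i, |z|^2 = 0.5647
Iter 3: z = 0.0879 + 0.2551i, |z|^2 = 0.0728
Iter 4: z = -0.3240 + 0.7394i, |z|^2 = 0.6517
Iter 5: z = -0.7084 + 0.2154i, |z|^2 = 0.5482
Iter 6: z = 0.1887 + 0.3893i, |z|^2 = 0.1872
Iter 7: z = -0.3826 + 0.8415i, |z|^2 = 0.8545
Iter 8: z = -0.8284 + 0.0506i, |z|^2 = 0.6888
Iter 9: z = 0.4170 + 0.6108i, |z|^2 = 0.5469
Iter 10: z = -0.4658 + 1.2039i, |z|^2 = 1.6664

Answer: 11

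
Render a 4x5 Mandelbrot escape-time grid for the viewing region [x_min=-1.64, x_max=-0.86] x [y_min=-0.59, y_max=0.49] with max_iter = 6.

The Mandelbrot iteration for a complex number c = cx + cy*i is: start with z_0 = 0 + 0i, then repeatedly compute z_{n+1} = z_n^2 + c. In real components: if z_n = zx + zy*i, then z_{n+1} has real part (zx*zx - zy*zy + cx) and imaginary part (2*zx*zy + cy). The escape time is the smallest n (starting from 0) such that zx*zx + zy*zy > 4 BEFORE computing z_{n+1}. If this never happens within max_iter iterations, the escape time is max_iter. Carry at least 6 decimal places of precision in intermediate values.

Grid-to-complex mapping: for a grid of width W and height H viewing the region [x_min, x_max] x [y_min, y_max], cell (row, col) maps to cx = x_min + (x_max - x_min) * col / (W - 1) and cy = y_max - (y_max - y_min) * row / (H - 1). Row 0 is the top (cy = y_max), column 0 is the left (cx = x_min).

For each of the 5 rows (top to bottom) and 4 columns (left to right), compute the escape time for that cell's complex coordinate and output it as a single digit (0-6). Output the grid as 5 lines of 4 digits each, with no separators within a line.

(row=0, col=0): c = -1.6400 + 0.4900i → escape time 3
(row=0, col=1): c = -1.3800 + 0.4900i → escape time 3
(row=0, col=2): c = -1.1200 + 0.4900i → escape time 5
(row=0, col=3): c = -0.8600 + 0.4900i → escape time 6
(row=1, col=0): c = -1.6400 + 0.2200i → escape time 4
(row=1, col=1): c = -1.3800 + 0.2200i → escape time 6
(row=1, col=2): c = -1.1200 + 0.2200i → escape time 6
(row=1, col=3): c = -0.8600 + 0.2200i → escape time 6
(row=2, col=0): c = -1.6400 + -0.0500i → escape time 6
(row=2, col=1): c = -1.3800 + -0.0500i → escape time 6
(row=2, col=2): c = -1.1200 + -0.0500i → escape time 6
(row=2, col=3): c = -0.8600 + -0.0500i → escape time 6
(row=3, col=0): c = -1.6400 + -0.3200i → escape time 4
(row=3, col=1): c = -1.3800 + -0.3200i → escape time 5
(row=3, col=2): c = -1.1200 + -0.3200i → escape time 6
(row=3, col=3): c = -0.8600 + -0.3200i → escape time 6
(row=4, col=0): c = -1.6400 + -0.5900i → escape time 3
(row=4, col=1): c = -1.3800 + -0.5900i → escape time 3
(row=4, col=2): c = -1.1200 + -0.5900i → escape time 4
(row=4, col=3): c = -0.8600 + -0.5900i → escape time 5

Answer: 3356
4666
6666
4566
3345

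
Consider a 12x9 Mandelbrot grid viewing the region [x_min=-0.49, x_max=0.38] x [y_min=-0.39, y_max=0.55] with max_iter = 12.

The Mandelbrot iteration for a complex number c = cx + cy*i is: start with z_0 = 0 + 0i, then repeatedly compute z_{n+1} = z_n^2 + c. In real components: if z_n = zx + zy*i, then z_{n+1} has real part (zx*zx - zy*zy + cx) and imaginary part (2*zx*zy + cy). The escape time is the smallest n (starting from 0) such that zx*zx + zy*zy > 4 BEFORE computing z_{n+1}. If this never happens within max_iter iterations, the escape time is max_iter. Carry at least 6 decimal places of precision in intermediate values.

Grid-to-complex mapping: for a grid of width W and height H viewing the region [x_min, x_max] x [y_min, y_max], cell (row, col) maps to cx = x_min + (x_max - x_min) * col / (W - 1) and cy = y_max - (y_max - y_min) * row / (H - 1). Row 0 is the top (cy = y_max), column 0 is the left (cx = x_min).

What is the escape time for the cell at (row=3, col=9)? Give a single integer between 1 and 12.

z_0 = 0 + 0i, c = 0.2218 + 0.1975i
Iter 1: z = 0.2218 + 0.1975i, |z|^2 = 0.0882
Iter 2: z = 0.2320 + 0.2851i, |z|^2 = 0.1351
Iter 3: z = 0.1944 + 0.3298i, |z|^2 = 0.1465
Iter 4: z = 0.1508 + 0.3257i, |z|^2 = 0.1288
Iter 5: z = 0.1385 + 0.2957i, |z|^2 = 0.1066
Iter 6: z = 0.1535 + 0.2794i, |z|^2 = 0.1016
Iter 7: z = 0.1673 + 0.2833i, |z|^2 = 0.1083
Iter 8: z = 0.1696 + 0.2923i, |z|^2 = 0.1142
Iter 9: z = 0.1651 + 0.2966i, |z|^2 = 0.1153
Iter 10: z = 0.1611 + 0.2955i, |z|^2 = 0.1133
Iter 11: z = 0.1605 + 0.2927i, |z|^2 = 0.1114

Answer: 12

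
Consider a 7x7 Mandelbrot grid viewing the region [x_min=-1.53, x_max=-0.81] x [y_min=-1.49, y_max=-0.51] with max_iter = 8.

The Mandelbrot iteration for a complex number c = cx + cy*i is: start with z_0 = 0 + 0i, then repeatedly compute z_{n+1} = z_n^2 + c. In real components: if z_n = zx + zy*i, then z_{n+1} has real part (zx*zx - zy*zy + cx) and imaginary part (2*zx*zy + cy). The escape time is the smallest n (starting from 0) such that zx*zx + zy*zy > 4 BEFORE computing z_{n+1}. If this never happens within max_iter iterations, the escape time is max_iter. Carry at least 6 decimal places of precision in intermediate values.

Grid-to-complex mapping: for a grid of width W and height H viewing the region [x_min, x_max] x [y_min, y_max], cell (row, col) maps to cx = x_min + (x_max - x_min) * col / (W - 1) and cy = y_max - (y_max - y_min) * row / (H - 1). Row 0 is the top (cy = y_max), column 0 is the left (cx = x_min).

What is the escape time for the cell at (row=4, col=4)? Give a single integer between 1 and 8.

Answer: 3

Derivation:
z_0 = 0 + 0i, c = -1.0500 + -1.1633i
Iter 1: z = -1.0500 + -1.1633i, |z|^2 = 2.4558
Iter 2: z = -1.3008 + 1.2797i, |z|^2 = 3.3297
Iter 3: z = -0.9954 + -4.4926i, |z|^2 = 21.1744
Escaped at iteration 3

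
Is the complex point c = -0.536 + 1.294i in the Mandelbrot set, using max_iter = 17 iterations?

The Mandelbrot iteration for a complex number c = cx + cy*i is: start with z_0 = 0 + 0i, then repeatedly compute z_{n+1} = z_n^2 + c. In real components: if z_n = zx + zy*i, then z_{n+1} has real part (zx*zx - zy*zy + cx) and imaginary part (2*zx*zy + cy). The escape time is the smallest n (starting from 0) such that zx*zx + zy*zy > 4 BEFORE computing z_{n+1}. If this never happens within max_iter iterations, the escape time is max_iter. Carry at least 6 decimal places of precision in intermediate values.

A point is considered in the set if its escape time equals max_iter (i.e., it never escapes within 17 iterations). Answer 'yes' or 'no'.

Answer: no

Derivation:
z_0 = 0 + 0i, c = -0.5360 + 1.2940i
Iter 1: z = -0.5360 + 1.2940i, |z|^2 = 1.9617
Iter 2: z = -1.9231 + -0.0932i, |z|^2 = 3.7071
Iter 3: z = 3.1538 + 1.6524i, |z|^2 = 12.6766
Escaped at iteration 3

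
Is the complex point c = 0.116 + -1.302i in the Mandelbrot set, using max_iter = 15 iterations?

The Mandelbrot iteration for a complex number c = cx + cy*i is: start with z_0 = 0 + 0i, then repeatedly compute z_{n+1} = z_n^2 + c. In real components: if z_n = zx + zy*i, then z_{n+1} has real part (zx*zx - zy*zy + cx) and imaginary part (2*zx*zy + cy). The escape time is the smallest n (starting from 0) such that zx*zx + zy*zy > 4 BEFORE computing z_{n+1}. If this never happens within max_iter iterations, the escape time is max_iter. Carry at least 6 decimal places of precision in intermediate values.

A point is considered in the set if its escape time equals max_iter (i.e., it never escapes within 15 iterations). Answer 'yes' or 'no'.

Answer: no

Derivation:
z_0 = 0 + 0i, c = 0.1160 + -1.3020i
Iter 1: z = 0.1160 + -1.3020i, |z|^2 = 1.7087
Iter 2: z = -1.5657 + -1.6041i, |z|^2 = 5.0246
Escaped at iteration 2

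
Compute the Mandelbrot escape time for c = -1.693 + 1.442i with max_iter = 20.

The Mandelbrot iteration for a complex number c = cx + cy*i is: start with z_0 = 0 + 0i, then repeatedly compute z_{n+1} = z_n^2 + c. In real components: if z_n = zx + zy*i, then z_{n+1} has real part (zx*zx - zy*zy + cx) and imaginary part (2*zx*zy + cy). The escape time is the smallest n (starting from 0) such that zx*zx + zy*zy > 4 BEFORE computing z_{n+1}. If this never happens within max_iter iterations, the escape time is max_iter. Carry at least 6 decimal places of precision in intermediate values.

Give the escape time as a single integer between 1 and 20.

z_0 = 0 + 0i, c = -1.6930 + 1.4420i
Iter 1: z = -1.6930 + 1.4420i, |z|^2 = 4.9456
Escaped at iteration 1

Answer: 1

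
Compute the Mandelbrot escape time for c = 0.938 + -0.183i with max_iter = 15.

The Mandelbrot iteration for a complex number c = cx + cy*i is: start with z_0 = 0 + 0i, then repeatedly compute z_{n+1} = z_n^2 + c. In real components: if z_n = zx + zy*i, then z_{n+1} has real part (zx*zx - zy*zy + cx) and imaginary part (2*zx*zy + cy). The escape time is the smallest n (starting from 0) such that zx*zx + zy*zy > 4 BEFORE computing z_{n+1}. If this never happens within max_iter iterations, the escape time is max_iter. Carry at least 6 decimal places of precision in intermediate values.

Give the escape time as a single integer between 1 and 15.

z_0 = 0 + 0i, c = 0.9380 + -0.1830i
Iter 1: z = 0.9380 + -0.1830i, |z|^2 = 0.9133
Iter 2: z = 1.7844 + -0.5263i, |z|^2 = 3.4609
Iter 3: z = 3.8449 + -2.0612i, |z|^2 = 19.0321
Escaped at iteration 3

Answer: 3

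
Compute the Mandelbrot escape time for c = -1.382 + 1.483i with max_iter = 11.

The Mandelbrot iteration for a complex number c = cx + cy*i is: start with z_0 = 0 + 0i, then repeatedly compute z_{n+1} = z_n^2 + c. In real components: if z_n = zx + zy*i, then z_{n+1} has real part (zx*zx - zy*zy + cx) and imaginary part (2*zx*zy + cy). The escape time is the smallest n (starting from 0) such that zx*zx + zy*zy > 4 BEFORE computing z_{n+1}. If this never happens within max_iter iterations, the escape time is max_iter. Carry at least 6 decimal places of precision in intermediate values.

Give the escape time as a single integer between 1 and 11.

z_0 = 0 + 0i, c = -1.3820 + 1.4830i
Iter 1: z = -1.3820 + 1.4830i, |z|^2 = 4.1092
Escaped at iteration 1

Answer: 1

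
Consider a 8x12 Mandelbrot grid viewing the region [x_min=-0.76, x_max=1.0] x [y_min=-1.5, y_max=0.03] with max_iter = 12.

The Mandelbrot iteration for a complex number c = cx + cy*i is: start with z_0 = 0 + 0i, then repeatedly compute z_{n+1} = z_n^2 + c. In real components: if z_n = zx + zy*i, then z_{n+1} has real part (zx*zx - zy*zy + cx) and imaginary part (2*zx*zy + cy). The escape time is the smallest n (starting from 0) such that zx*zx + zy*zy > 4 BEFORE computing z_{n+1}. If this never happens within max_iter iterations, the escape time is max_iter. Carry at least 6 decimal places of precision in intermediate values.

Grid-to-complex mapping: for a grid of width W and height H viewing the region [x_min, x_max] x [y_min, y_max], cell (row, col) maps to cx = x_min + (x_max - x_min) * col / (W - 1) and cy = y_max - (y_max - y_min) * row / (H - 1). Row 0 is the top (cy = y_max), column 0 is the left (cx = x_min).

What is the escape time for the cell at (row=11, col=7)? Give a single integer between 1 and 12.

z_0 = 0 + 0i, c = 1.0000 + -1.5000i
Iter 1: z = 1.0000 + -1.5000i, |z|^2 = 3.2500
Iter 2: z = -0.2500 + -4.5000i, |z|^2 = 20.3125
Escaped at iteration 2

Answer: 2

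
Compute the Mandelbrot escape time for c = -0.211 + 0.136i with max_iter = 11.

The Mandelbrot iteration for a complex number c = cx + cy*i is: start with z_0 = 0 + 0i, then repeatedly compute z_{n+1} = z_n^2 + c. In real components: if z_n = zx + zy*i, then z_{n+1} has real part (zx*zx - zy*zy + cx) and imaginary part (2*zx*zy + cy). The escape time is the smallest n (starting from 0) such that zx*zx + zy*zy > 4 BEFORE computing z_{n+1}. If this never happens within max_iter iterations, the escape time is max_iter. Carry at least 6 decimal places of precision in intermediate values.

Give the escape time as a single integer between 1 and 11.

Answer: 11

Derivation:
z_0 = 0 + 0i, c = -0.2110 + 0.1360i
Iter 1: z = -0.2110 + 0.1360i, |z|^2 = 0.0630
Iter 2: z = -0.1850 + 0.0786i, |z|^2 = 0.0404
Iter 3: z = -0.1830 + 0.1069i, |z|^2 = 0.0449
Iter 4: z = -0.1890 + 0.0969i, |z|^2 = 0.0451
Iter 5: z = -0.1847 + 0.0994i, |z|^2 = 0.0440
Iter 6: z = -0.1868 + 0.0993i, |z|^2 = 0.0447
Iter 7: z = -0.1860 + 0.0989i, |z|^2 = 0.0444
Iter 8: z = -0.1862 + 0.0992i, |z|^2 = 0.0445
Iter 9: z = -0.1862 + 0.0991i, |z|^2 = 0.0445
Iter 10: z = -0.1862 + 0.0991i, |z|^2 = 0.0445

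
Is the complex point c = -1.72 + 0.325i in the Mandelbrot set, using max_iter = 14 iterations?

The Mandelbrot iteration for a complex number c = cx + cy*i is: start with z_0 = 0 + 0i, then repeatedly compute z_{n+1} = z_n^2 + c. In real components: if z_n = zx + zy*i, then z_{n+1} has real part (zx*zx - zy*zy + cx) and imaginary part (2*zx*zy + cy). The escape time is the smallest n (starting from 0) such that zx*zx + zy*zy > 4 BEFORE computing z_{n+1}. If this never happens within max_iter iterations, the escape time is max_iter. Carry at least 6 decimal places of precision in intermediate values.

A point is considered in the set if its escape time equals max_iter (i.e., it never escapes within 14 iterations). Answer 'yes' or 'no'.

Answer: no

Derivation:
z_0 = 0 + 0i, c = -1.7200 + 0.3250i
Iter 1: z = -1.7200 + 0.3250i, |z|^2 = 3.0640
Iter 2: z = 1.1328 + -0.7930i, |z|^2 = 1.9120
Iter 3: z = -1.0657 + -1.4716i, |z|^2 = 3.3012
Iter 4: z = -2.7499 + 3.4614i, |z|^2 = 19.5435
Escaped at iteration 4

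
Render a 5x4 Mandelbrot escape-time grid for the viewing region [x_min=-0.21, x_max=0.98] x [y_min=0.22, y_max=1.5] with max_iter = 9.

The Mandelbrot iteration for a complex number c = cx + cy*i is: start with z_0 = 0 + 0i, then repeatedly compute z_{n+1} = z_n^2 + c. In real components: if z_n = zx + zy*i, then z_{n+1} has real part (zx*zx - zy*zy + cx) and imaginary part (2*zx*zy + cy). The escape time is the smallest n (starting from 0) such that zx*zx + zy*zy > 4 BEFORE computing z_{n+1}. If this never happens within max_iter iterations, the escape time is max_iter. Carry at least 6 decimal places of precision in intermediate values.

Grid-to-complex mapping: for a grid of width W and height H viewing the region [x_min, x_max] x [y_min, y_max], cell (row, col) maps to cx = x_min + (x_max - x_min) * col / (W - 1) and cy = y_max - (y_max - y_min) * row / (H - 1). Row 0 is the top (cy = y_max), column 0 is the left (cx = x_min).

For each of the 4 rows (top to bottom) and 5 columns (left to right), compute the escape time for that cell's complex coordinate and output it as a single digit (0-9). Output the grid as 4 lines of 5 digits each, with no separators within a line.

(row=0, col=0): c = -0.2100 + 1.5000i → escape time 2
(row=0, col=1): c = 0.0875 + 1.5000i → escape time 2
(row=0, col=2): c = 0.3850 + 1.5000i → escape time 2
(row=0, col=3): c = 0.6825 + 1.5000i → escape time 2
(row=0, col=4): c = 0.9800 + 1.5000i → escape time 2
(row=1, col=0): c = -0.2100 + 1.0733i → escape time 7
(row=1, col=1): c = 0.0875 + 1.0733i → escape time 4
(row=1, col=2): c = 0.3850 + 1.0733i → escape time 3
(row=1, col=3): c = 0.6825 + 1.0733i → escape time 2
(row=1, col=4): c = 0.9800 + 1.0733i → escape time 2
(row=2, col=0): c = -0.2100 + 0.6467i → escape time 9
(row=2, col=1): c = 0.0875 + 0.6467i → escape time 9
(row=2, col=2): c = 0.3850 + 0.6467i → escape time 8
(row=2, col=3): c = 0.6825 + 0.6467i → escape time 3
(row=2, col=4): c = 0.9800 + 0.6467i → escape time 2
(row=3, col=0): c = -0.2100 + 0.2200i → escape time 9
(row=3, col=1): c = 0.0875 + 0.2200i → escape time 9
(row=3, col=2): c = 0.3850 + 0.2200i → escape time 9
(row=3, col=3): c = 0.6825 + 0.2200i → escape time 3
(row=3, col=4): c = 0.9800 + 0.2200i → escape time 2

Answer: 22222
74322
99832
99932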